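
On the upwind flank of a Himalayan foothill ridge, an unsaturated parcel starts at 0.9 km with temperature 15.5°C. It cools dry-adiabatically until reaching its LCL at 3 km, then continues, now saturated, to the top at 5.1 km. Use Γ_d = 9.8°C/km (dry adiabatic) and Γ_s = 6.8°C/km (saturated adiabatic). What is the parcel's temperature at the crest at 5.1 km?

Dry to 3000 m: -9.8 × 2.1 km = -20.58°C, so T = -5.08°C.
Saturated to 5100 m: -6.8 × 2.1 km = -14.28°C, so T = -19.36°C.

-19.36°C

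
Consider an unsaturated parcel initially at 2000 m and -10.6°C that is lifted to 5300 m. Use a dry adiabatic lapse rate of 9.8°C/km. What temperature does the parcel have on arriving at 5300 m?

Dry adiabatic to 5300 m: -9.8 × 3.3 km = -32.34°C, so T = -42.94°C.

-42.94°C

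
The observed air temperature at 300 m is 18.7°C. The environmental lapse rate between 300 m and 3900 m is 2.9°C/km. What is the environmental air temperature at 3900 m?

Environmental to 3900 m: -2.9 × 3.6 km = -10.44°C, so T = 8.26°C.

8.26°C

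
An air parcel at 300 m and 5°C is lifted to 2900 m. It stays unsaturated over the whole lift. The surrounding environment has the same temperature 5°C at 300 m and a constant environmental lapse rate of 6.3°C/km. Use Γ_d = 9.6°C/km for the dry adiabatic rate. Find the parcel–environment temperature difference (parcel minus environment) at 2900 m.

Parcel:
  300–2900 m, dry: Δz = 2.6 km ⇒ ΔT = -24.96°C; T = -19.96°C
Environment:
  300–2900 m, environment: Δz = 2.6 km ⇒ ΔT = -16.38°C; T = -11.38°C
T_parcel − T_env = -19.96 − (-11.38) = -8.58°C

-8.58°C (parcel cooler than environment)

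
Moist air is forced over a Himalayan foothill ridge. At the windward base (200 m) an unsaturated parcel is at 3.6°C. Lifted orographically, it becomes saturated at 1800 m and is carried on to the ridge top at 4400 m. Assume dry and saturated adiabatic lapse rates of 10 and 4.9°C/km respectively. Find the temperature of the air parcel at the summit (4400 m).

-25.14°C

200–1800 m, dry: Δz = 1.6 km ⇒ ΔT = -16°C; T = -12.4°C
1800–4400 m, saturated: Δz = 2.6 km ⇒ ΔT = -12.74°C; T = -25.14°C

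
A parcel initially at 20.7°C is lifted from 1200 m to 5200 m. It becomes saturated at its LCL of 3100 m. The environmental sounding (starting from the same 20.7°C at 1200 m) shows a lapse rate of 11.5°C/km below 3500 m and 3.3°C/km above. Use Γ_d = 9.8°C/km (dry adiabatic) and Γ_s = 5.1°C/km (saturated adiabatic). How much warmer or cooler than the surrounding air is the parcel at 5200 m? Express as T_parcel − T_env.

+2.73°C (parcel warmer than environment)

Parcel:
  1200 → 3100 m (dry, 9.8°C/km): ΔT = -9.8 × 1.9 = -18.62°C → T = 2.08°C
  3100 → 5200 m (saturated, 5.1°C/km): ΔT = -5.1 × 2.1 = -10.71°C → T = -8.63°C
Environment:
  1200 → 3500 m (environment, lower layer, 11.5°C/km): ΔT = -11.5 × 2.3 = -26.45°C → T = -5.75°C
  3500 → 5200 m (environment, upper layer, 3.3°C/km): ΔT = -3.3 × 1.7 = -5.61°C → T = -11.36°C
T_parcel − T_env = -8.63 − (-11.36) = +2.73°C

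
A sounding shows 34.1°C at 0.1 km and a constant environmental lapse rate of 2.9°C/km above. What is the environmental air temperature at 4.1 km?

100–4100 m, environmental: Δz = 4 km ⇒ ΔT = -11.6°C; T = 22.5°C

22.5°C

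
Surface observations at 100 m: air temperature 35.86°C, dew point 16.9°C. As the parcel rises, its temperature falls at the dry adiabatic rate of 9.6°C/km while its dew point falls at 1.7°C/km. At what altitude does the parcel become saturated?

T and T_d converge at 9.6 − 1.7 = 7.9°C per km
Height above start = (35.86 − 16.9) / 7.9 = 2.4 km
LCL altitude = 100 m + 2400 m = 2500 m

2500 m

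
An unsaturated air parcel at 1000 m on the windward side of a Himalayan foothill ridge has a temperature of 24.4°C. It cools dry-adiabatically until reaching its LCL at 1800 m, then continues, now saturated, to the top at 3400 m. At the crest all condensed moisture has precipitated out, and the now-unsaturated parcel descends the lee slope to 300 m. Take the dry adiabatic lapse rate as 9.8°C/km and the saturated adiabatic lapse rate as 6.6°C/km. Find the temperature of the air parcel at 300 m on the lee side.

1000 → 1800 m (dry, 9.8°C/km): ΔT = -9.8 × 0.8 = -7.84°C → T = 16.56°C
1800 → 3400 m (saturated, 6.6°C/km): ΔT = -6.6 × 1.6 = -10.56°C → T = 6°C
3400 → 300 m (dry descent, 9.8°C/km): ΔT = +9.8 × 3.1 = +30.38°C → T = 36.38°C

36.38°C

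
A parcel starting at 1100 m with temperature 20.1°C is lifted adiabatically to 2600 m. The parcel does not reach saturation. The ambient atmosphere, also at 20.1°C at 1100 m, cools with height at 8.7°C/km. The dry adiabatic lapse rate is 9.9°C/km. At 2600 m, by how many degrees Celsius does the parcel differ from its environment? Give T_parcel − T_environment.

-1.8°C (parcel cooler than environment)

Parcel:
  1100 → 2600 m (dry, 9.9°C/km): ΔT = -9.9 × 1.5 = -14.85°C → T = 5.25°C
Environment:
  1100 → 2600 m (environment, 8.7°C/km): ΔT = -8.7 × 1.5 = -13.05°C → T = 7.05°C
T_parcel − T_env = 5.25 − 7.05 = -1.8°C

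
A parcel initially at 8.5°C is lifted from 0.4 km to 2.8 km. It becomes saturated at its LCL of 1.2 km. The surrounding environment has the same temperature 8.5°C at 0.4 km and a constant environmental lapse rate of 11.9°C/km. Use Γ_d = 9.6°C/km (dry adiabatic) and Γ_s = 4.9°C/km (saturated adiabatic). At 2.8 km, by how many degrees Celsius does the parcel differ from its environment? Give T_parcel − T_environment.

Parcel:
  Dry to 1200 m: -9.6 × 0.8 km = -7.68°C, so T = 0.82°C.
  Saturated to 2800 m: -4.9 × 1.6 km = -7.84°C, so T = -7.02°C.
Environment:
  Environment to 2800 m: -11.9 × 2.4 km = -28.56°C, so T = -20.06°C.
T_parcel − T_env = -7.02 − (-20.06) = +13.04°C

+13.04°C (parcel warmer than environment)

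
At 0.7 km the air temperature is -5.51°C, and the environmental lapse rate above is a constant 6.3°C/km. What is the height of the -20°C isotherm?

3 km

Height above start = (-5.51 − (-20)) / 6.3 = 2.3 km
Altitude = 700 m + 2300 m = 3000 m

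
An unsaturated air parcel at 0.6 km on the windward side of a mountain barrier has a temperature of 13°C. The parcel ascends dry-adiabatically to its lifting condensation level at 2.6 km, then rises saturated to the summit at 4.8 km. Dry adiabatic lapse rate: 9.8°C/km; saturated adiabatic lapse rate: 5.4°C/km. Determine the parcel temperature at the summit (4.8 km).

600 → 2600 m (dry, 9.8°C/km): ΔT = -9.8 × 2 = -19.6°C → T = -6.6°C
2600 → 4800 m (saturated, 5.4°C/km): ΔT = -5.4 × 2.2 = -11.88°C → T = -18.48°C

-18.48°C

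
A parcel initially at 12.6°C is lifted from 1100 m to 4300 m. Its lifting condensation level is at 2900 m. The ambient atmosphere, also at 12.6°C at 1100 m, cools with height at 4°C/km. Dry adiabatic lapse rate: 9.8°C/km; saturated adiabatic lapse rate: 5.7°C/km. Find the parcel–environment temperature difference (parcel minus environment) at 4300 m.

Parcel:
  Dry to 2900 m: -9.8 × 1.8 km = -17.64°C, so T = -5.04°C.
  Saturated to 4300 m: -5.7 × 1.4 km = -7.98°C, so T = -13.02°C.
Environment:
  Environment to 4300 m: -4 × 3.2 km = -12.8°C, so T = -0.2°C.
T_parcel − T_env = -13.02 − (-0.2) = -12.82°C

-12.82°C (parcel cooler than environment)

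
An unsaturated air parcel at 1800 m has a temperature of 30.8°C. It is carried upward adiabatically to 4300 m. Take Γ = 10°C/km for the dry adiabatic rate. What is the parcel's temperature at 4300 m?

1800 → 4300 m (dry adiabatic, 10°C/km): ΔT = -10 × 2.5 = -25°C → T = 5.8°C

5.8°C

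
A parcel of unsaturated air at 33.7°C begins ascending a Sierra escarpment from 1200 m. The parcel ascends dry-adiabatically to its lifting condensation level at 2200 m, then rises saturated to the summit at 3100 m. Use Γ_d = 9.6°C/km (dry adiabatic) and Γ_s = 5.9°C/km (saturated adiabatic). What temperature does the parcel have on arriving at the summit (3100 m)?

18.79°C

1200 → 2200 m (dry, 9.6°C/km): ΔT = -9.6 × 1 = -9.6°C → T = 24.1°C
2200 → 3100 m (saturated, 5.9°C/km): ΔT = -5.9 × 0.9 = -5.31°C → T = 18.79°C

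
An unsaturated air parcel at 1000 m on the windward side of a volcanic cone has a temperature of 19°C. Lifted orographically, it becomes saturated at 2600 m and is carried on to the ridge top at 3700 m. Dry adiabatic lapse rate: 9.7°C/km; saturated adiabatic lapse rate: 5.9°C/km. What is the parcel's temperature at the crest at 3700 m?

-3.01°C

From 1000 m to 2600 m (dry): cools by 9.7 × 1.6 = 15.52°C, giving 3.48°C.
From 2600 m to 3700 m (saturated): cools by 5.9 × 1.1 = 6.49°C, giving -3.01°C.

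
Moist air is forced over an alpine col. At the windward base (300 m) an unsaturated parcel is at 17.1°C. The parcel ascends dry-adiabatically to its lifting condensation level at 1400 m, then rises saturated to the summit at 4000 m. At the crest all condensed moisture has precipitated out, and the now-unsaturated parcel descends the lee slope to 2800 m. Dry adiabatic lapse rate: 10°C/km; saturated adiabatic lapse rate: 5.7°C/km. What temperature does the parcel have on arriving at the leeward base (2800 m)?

3.28°C

From 300 m to 1400 m (dry): cools by 10 × 1.1 = 11°C, giving 6.1°C.
From 1400 m to 4000 m (saturated): cools by 5.7 × 2.6 = 14.82°C, giving -8.72°C.
From 4000 m to 2800 m (dry descent): warms by 10 × 1.2 = 12°C, giving 3.28°C.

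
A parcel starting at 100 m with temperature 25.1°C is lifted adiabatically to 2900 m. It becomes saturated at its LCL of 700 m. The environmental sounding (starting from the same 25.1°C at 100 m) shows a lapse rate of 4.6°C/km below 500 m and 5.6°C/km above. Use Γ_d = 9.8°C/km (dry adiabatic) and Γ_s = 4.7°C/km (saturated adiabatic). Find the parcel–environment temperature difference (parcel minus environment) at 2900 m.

Parcel:
  From 100 m to 700 m (dry): cools by 9.8 × 0.6 = 5.88°C, giving 19.22°C.
  From 700 m to 2900 m (saturated): cools by 4.7 × 2.2 = 10.34°C, giving 8.88°C.
Environment:
  From 100 m to 500 m (environment, lower layer): cools by 4.6 × 0.4 = 1.84°C, giving 23.26°C.
  From 500 m to 2900 m (environment, upper layer): cools by 5.6 × 2.4 = 13.44°C, giving 9.82°C.
T_parcel − T_env = 8.88 − 9.82 = -0.94°C

-0.94°C (parcel cooler than environment)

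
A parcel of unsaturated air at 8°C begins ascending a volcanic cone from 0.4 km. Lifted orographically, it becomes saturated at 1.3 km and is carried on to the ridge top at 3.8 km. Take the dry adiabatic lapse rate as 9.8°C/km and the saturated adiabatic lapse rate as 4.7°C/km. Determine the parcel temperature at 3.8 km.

-12.57°C

400 → 1300 m (dry, 9.8°C/km): ΔT = -9.8 × 0.9 = -8.82°C → T = -0.82°C
1300 → 3800 m (saturated, 4.7°C/km): ΔT = -4.7 × 2.5 = -11.75°C → T = -12.57°C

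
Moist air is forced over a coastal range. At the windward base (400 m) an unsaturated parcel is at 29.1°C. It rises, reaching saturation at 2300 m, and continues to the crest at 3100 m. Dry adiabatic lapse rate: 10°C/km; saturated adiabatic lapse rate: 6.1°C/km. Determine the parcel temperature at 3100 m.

From 400 m to 2300 m (dry): cools by 10 × 1.9 = 19°C, giving 10.1°C.
From 2300 m to 3100 m (saturated): cools by 6.1 × 0.8 = 4.88°C, giving 5.22°C.

5.22°C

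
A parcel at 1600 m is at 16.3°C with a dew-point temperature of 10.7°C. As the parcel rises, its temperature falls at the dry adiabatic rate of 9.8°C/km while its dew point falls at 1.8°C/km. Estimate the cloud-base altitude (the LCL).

2300 m

T and T_d converge at 9.8 − 1.8 = 8°C per km
Height above start = (16.3 − 10.7) / 8 = 0.7 km
LCL altitude = 1600 m + 700 m = 2300 m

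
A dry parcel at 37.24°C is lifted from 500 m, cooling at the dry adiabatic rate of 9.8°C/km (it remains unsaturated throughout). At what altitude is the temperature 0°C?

Height above start = (37.24 − 0) / 9.8 = 3.8 km
Altitude = 500 m + 3800 m = 4300 m

4300 m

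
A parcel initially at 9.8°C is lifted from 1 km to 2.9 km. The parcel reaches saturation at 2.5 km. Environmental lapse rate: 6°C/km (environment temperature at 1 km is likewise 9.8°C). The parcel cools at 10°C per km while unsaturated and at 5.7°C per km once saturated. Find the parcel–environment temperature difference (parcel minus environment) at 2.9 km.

Parcel:
  1000 → 2500 m (dry, 10°C/km): ΔT = -10 × 1.5 = -15°C → T = -5.2°C
  2500 → 2900 m (saturated, 5.7°C/km): ΔT = -5.7 × 0.4 = -2.28°C → T = -7.48°C
Environment:
  1000 → 2900 m (environment, 6°C/km): ΔT = -6 × 1.9 = -11.4°C → T = -1.6°C
T_parcel − T_env = -7.48 − (-1.6) = -5.88°C

-5.88°C (parcel cooler than environment)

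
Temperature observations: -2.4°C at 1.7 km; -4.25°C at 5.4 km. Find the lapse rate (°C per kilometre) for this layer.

Γ = −ΔT/Δz = (-2.4 − (-4.25)) / (5400 − 1700) m
  = 1.85°C / 3.7 km = 0.5°C/km

0.5°C/km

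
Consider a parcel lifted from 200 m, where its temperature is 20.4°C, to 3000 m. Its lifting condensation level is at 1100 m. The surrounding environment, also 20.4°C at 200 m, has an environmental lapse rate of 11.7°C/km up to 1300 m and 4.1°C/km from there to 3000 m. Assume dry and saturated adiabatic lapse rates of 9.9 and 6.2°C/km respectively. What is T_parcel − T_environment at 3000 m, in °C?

Parcel:
  200–1100 m, dry: Δz = 0.9 km ⇒ ΔT = -8.91°C; T = 11.49°C
  1100–3000 m, saturated: Δz = 1.9 km ⇒ ΔT = -11.78°C; T = -0.29°C
Environment:
  200–1300 m, environment, lower layer: Δz = 1.1 km ⇒ ΔT = -12.87°C; T = 7.53°C
  1300–3000 m, environment, upper layer: Δz = 1.7 km ⇒ ΔT = -6.97°C; T = 0.56°C
T_parcel − T_env = -0.29 − 0.56 = -0.85°C

-0.85°C (parcel cooler than environment)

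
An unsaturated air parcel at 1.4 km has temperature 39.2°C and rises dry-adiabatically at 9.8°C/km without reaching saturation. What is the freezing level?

Height above start = (39.2 − 0) / 9.8 = 4 km
Altitude = 1400 m + 4000 m = 5400 m

5.4 km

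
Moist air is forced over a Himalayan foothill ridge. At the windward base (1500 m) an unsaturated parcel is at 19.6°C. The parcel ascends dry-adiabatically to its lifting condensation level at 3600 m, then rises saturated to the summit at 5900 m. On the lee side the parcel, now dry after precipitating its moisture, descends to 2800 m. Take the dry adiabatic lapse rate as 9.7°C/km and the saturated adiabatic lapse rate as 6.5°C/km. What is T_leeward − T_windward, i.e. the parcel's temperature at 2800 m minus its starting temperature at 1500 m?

1500–3600 m, dry: Δz = 2.1 km ⇒ ΔT = -20.37°C; T = -0.77°C
3600–5900 m, saturated: Δz = 2.3 km ⇒ ΔT = -14.95°C; T = -15.72°C
5900–2800 m, dry descent: Δz = 3.1 km ⇒ ΔT = +30.07°C; T = 14.35°C
Net change vs windward start: 14.35 − 19.6 = -5.25°C

-5.25°C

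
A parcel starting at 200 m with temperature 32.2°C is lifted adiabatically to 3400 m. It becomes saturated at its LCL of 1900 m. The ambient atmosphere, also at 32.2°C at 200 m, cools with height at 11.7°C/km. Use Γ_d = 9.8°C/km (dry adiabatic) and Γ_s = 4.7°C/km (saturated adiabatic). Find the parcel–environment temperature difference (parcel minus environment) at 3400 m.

+13.73°C (parcel warmer than environment)

Parcel:
  200 → 1900 m (dry, 9.8°C/km): ΔT = -9.8 × 1.7 = -16.66°C → T = 15.54°C
  1900 → 3400 m (saturated, 4.7°C/km): ΔT = -4.7 × 1.5 = -7.05°C → T = 8.49°C
Environment:
  200 → 3400 m (environment, 11.7°C/km): ΔT = -11.7 × 3.2 = -37.44°C → T = -5.24°C
T_parcel − T_env = 8.49 − (-5.24) = +13.73°C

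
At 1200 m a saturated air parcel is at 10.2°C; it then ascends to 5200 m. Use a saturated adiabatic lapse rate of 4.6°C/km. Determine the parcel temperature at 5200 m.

From 1200 m to 5200 m (saturated adiabatic): cools by 4.6 × 4 = 18.4°C, giving -8.2°C.

-8.2°C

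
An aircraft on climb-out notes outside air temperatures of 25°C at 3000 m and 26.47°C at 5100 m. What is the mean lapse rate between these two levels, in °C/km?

Γ = −ΔT/Δz = (25 − 26.47) / (5100 − 3000) m
  = -1.47°C / 2.1 km = -0.7°C/km

-0.7°C/km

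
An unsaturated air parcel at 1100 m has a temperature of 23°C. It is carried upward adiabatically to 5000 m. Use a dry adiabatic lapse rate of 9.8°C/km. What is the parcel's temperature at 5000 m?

-15.22°C

From 1100 m to 5000 m (dry adiabatic): cools by 9.8 × 3.9 = 38.22°C, giving -15.22°C.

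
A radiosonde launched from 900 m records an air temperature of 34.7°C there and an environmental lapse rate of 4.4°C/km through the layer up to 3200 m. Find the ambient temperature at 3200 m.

900 → 3200 m (environmental, 4.4°C/km): ΔT = -4.4 × 2.3 = -10.12°C → T = 24.58°C

24.58°C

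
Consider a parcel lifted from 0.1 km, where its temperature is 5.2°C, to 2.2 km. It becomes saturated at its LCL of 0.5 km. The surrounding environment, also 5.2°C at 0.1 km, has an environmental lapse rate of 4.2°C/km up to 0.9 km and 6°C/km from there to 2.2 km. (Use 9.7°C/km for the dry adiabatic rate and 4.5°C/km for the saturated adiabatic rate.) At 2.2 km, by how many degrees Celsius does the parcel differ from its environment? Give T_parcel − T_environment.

-0.37°C (parcel cooler than environment)

Parcel:
  From 100 m to 500 m (dry): cools by 9.7 × 0.4 = 3.88°C, giving 1.32°C.
  From 500 m to 2200 m (saturated): cools by 4.5 × 1.7 = 7.65°C, giving -6.33°C.
Environment:
  From 100 m to 900 m (environment, lower layer): cools by 4.2 × 0.8 = 3.36°C, giving 1.84°C.
  From 900 m to 2200 m (environment, upper layer): cools by 6 × 1.3 = 7.8°C, giving -5.96°C.
T_parcel − T_env = -6.33 − (-5.96) = -0.37°C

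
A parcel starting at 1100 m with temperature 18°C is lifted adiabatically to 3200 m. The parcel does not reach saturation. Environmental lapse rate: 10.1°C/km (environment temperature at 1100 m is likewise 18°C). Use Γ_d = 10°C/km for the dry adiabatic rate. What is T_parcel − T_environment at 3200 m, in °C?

+0.21°C (parcel warmer than environment)

Parcel:
  Dry to 3200 m: -10 × 2.1 km = -21°C, so T = -3°C.
Environment:
  Environment to 3200 m: -10.1 × 2.1 km = -21.21°C, so T = -3.21°C.
T_parcel − T_env = -3 − (-3.21) = +0.21°C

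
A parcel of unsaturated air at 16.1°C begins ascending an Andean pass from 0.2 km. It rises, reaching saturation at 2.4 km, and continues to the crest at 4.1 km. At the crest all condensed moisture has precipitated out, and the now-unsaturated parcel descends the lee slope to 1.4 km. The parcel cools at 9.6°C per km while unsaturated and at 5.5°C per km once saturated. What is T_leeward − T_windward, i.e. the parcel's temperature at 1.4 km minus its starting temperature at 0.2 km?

-4.55°C

200 → 2400 m (dry, 9.6°C/km): ΔT = -9.6 × 2.2 = -21.12°C → T = -5.02°C
2400 → 4100 m (saturated, 5.5°C/km): ΔT = -5.5 × 1.7 = -9.35°C → T = -14.37°C
4100 → 1400 m (dry descent, 9.6°C/km): ΔT = +9.6 × 2.7 = +25.92°C → T = 11.55°C
Net change vs windward start: 11.55 − 16.1 = -4.55°C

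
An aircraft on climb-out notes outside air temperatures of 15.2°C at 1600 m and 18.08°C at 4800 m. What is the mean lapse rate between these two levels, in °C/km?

-0.9°C/km

Γ = −ΔT/Δz = (15.2 − 18.08) / (4800 − 1600) m
  = -2.88°C / 3.2 km = -0.9°C/km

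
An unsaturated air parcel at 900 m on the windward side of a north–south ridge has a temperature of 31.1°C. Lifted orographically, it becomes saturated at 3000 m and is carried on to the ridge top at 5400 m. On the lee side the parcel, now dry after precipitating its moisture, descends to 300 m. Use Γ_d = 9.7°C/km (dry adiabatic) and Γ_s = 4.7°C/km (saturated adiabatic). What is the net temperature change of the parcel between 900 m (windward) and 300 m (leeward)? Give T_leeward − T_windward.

900–3000 m, dry: Δz = 2.1 km ⇒ ΔT = -20.37°C; T = 10.73°C
3000–5400 m, saturated: Δz = 2.4 km ⇒ ΔT = -11.28°C; T = -0.55°C
5400–300 m, dry descent: Δz = 5.1 km ⇒ ΔT = +49.47°C; T = 48.92°C
Net change vs windward start: 48.92 − 31.1 = +17.82°C

+17.82°C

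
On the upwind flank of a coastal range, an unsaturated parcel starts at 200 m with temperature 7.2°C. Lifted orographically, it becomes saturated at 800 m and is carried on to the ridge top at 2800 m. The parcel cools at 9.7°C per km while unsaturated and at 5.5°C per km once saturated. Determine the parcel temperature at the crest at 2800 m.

-9.62°C

Dry to 800 m: -9.7 × 0.6 km = -5.82°C, so T = 1.38°C.
Saturated to 2800 m: -5.5 × 2 km = -11°C, so T = -9.62°C.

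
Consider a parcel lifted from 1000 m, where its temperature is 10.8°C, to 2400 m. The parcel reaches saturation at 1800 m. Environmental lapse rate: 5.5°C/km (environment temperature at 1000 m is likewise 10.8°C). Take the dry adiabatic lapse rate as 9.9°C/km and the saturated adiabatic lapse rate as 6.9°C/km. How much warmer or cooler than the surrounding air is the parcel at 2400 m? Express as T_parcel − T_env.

Parcel:
  1000 → 1800 m (dry, 9.9°C/km): ΔT = -9.9 × 0.8 = -7.92°C → T = 2.88°C
  1800 → 2400 m (saturated, 6.9°C/km): ΔT = -6.9 × 0.6 = -4.14°C → T = -1.26°C
Environment:
  1000 → 2400 m (environment, 5.5°C/km): ΔT = -5.5 × 1.4 = -7.7°C → T = 3.1°C
T_parcel − T_env = -1.26 − 3.1 = -4.36°C

-4.36°C (parcel cooler than environment)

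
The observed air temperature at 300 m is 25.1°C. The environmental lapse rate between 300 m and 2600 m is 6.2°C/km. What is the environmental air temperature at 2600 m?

10.84°C

300 → 2600 m (environmental, 6.2°C/km): ΔT = -6.2 × 2.3 = -14.26°C → T = 10.84°C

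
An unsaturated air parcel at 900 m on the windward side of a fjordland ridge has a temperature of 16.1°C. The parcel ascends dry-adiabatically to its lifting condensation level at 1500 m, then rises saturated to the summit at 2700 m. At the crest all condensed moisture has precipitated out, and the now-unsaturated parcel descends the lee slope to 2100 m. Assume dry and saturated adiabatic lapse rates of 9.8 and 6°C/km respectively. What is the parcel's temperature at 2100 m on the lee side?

8.9°C

900 → 1500 m (dry, 9.8°C/km): ΔT = -9.8 × 0.6 = -5.88°C → T = 10.22°C
1500 → 2700 m (saturated, 6°C/km): ΔT = -6 × 1.2 = -7.2°C → T = 3.02°C
2700 → 2100 m (dry descent, 9.8°C/km): ΔT = +9.8 × 0.6 = +5.88°C → T = 8.9°C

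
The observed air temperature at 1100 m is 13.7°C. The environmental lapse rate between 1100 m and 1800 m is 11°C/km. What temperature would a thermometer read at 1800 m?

Environmental to 1800 m: -11 × 0.7 km = -7.7°C, so T = 6°C.

6°C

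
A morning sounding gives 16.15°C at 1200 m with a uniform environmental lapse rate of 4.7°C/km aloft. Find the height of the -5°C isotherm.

Height above start = (16.15 − (-5)) / 4.7 = 4.5 km
Altitude = 1200 m + 4500 m = 5700 m

5700 m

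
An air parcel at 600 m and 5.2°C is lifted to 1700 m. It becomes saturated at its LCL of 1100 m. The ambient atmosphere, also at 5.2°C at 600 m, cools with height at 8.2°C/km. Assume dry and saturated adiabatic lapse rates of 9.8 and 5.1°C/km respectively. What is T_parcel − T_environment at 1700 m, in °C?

Parcel:
  Dry to 1100 m: -9.8 × 0.5 km = -4.9°C, so T = 0.3°C.
  Saturated to 1700 m: -5.1 × 0.6 km = -3.06°C, so T = -2.76°C.
Environment:
  Environment to 1700 m: -8.2 × 1.1 km = -9.02°C, so T = -3.82°C.
T_parcel − T_env = -2.76 − (-3.82) = +1.06°C

+1.06°C (parcel warmer than environment)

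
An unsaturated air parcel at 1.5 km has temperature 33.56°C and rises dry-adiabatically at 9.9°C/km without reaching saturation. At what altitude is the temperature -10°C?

Height above start = (33.56 − (-10)) / 9.9 = 4.4 km
Altitude = 1500 m + 4400 m = 5900 m

5.9 km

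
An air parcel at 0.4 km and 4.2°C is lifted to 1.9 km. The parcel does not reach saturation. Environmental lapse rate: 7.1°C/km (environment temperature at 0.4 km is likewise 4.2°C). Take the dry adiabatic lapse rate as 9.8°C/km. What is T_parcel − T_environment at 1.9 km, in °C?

-4.05°C (parcel cooler than environment)

Parcel:
  400 → 1900 m (dry, 9.8°C/km): ΔT = -9.8 × 1.5 = -14.7°C → T = -10.5°C
Environment:
  400 → 1900 m (environment, 7.1°C/km): ΔT = -7.1 × 1.5 = -10.65°C → T = -6.45°C
T_parcel − T_env = -10.5 − (-6.45) = -4.05°C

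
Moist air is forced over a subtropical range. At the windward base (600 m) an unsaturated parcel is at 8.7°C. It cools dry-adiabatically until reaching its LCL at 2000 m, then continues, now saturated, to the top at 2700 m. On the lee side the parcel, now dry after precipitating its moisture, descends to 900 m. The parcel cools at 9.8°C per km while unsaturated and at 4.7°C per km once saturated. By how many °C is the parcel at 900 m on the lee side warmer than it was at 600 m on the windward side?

+0.63°C

From 600 m to 2000 m (dry): cools by 9.8 × 1.4 = 13.72°C, giving -5.02°C.
From 2000 m to 2700 m (saturated): cools by 4.7 × 0.7 = 3.29°C, giving -8.31°C.
From 2700 m to 900 m (dry descent): warms by 9.8 × 1.8 = 17.64°C, giving 9.33°C.
Net change vs windward start: 9.33 − 8.7 = +0.63°C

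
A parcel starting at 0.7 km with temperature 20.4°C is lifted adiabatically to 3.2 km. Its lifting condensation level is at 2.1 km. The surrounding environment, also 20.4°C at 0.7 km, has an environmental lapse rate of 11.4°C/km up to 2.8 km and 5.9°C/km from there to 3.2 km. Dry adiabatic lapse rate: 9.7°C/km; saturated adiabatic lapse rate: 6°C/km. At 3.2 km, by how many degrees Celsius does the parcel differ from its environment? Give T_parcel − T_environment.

Parcel:
  700–2100 m, dry: Δz = 1.4 km ⇒ ΔT = -13.58°C; T = 6.82°C
  2100–3200 m, saturated: Δz = 1.1 km ⇒ ΔT = -6.6°C; T = 0.22°C
Environment:
  700–2800 m, environment, lower layer: Δz = 2.1 km ⇒ ΔT = -23.94°C; T = -3.54°C
  2800–3200 m, environment, upper layer: Δz = 0.4 km ⇒ ΔT = -2.36°C; T = -5.9°C
T_parcel − T_env = 0.22 − (-5.9) = +6.12°C

+6.12°C (parcel warmer than environment)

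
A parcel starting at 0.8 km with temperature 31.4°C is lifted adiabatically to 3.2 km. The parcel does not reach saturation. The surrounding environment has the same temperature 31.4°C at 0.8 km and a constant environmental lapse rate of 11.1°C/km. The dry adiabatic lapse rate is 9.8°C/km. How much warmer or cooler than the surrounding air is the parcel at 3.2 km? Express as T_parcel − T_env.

Parcel:
  800–3200 m, dry: Δz = 2.4 km ⇒ ΔT = -23.52°C; T = 7.88°C
Environment:
  800–3200 m, environment: Δz = 2.4 km ⇒ ΔT = -26.64°C; T = 4.76°C
T_parcel − T_env = 7.88 − 4.76 = +3.12°C

+3.12°C (parcel warmer than environment)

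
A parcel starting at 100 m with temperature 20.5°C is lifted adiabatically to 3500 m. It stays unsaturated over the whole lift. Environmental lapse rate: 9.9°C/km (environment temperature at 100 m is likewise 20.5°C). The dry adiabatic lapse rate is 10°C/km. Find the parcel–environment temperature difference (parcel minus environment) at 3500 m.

Parcel:
  100 → 3500 m (dry, 10°C/km): ΔT = -10 × 3.4 = -34°C → T = -13.5°C
Environment:
  100 → 3500 m (environment, 9.9°C/km): ΔT = -9.9 × 3.4 = -33.66°C → T = -13.16°C
T_parcel − T_env = -13.5 − (-13.16) = -0.34°C

-0.34°C (parcel cooler than environment)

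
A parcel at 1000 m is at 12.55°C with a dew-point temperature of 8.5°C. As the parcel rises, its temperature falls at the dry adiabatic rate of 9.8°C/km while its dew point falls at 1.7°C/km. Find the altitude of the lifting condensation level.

1500 m

T and T_d converge at 9.8 − 1.7 = 8.1°C per km
Height above start = (12.55 − 8.5) / 8.1 = 0.5 km
LCL altitude = 1000 m + 500 m = 1500 m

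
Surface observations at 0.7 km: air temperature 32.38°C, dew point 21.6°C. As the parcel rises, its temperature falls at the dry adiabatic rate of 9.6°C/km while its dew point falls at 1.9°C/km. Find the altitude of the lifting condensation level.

T and T_d converge at 9.6 − 1.9 = 7.7°C per km
Height above start = (32.38 − 21.6) / 7.7 = 1.4 km
LCL altitude = 700 m + 1400 m = 2100 m

2.1 km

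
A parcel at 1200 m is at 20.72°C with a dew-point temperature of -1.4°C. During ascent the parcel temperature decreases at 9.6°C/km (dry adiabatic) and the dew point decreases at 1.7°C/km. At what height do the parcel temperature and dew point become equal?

4000 m

T and T_d converge at 9.6 − 1.7 = 7.9°C per km
Height above start = (20.72 − (-1.4)) / 7.9 = 2.8 km
LCL altitude = 1200 m + 2800 m = 4000 m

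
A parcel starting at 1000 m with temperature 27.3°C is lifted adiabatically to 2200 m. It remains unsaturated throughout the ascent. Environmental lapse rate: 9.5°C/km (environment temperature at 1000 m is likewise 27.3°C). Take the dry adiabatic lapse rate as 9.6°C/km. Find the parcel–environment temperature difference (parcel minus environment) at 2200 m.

Parcel:
  1000 → 2200 m (dry, 9.6°C/km): ΔT = -9.6 × 1.2 = -11.52°C → T = 15.78°C
Environment:
  1000 → 2200 m (environment, 9.5°C/km): ΔT = -9.5 × 1.2 = -11.4°C → T = 15.9°C
T_parcel − T_env = 15.78 − 15.9 = -0.12°C

-0.12°C (parcel cooler than environment)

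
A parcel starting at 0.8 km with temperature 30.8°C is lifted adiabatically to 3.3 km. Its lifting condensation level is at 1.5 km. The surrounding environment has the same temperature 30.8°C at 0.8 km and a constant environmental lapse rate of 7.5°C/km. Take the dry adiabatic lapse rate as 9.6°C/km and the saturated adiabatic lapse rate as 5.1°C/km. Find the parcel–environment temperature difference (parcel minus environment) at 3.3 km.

Parcel:
  800 → 1500 m (dry, 9.6°C/km): ΔT = -9.6 × 0.7 = -6.72°C → T = 24.08°C
  1500 → 3300 m (saturated, 5.1°C/km): ΔT = -5.1 × 1.8 = -9.18°C → T = 14.9°C
Environment:
  800 → 3300 m (environment, 7.5°C/km): ΔT = -7.5 × 2.5 = -18.75°C → T = 12.05°C
T_parcel − T_env = 14.9 − 12.05 = +2.85°C

+2.85°C (parcel warmer than environment)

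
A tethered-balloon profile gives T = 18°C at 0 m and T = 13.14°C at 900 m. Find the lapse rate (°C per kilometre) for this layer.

Γ = −ΔT/Δz = (18 − 13.14) / (900 − 0) m
  = 4.86°C / 0.9 km = 5.4°C/km

5.4°C/km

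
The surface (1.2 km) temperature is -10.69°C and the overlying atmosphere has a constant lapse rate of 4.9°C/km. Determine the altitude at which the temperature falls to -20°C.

Height above start = (-10.69 − (-20)) / 4.9 = 1.9 km
Altitude = 1200 m + 1900 m = 3100 m

3.1 km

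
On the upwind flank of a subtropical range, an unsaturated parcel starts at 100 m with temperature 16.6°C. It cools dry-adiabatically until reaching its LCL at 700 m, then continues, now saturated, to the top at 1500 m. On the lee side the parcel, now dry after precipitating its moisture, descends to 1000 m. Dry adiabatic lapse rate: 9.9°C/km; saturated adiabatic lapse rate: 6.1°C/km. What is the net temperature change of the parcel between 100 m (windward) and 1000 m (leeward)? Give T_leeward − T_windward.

-5.87°C

100 → 700 m (dry, 9.9°C/km): ΔT = -9.9 × 0.6 = -5.94°C → T = 10.66°C
700 → 1500 m (saturated, 6.1°C/km): ΔT = -6.1 × 0.8 = -4.88°C → T = 5.78°C
1500 → 1000 m (dry descent, 9.9°C/km): ΔT = +9.9 × 0.5 = +4.95°C → T = 10.73°C
Net change vs windward start: 10.73 − 16.6 = -5.87°C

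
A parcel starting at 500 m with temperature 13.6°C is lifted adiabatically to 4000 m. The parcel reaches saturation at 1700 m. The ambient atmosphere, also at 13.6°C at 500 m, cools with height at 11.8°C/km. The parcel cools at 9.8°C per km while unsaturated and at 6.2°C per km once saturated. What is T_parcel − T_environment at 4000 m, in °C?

+15.28°C (parcel warmer than environment)

Parcel:
  From 500 m to 1700 m (dry): cools by 9.8 × 1.2 = 11.76°C, giving 1.84°C.
  From 1700 m to 4000 m (saturated): cools by 6.2 × 2.3 = 14.26°C, giving -12.42°C.
Environment:
  From 500 m to 4000 m (environment): cools by 11.8 × 3.5 = 41.3°C, giving -27.7°C.
T_parcel − T_env = -12.42 − (-27.7) = +15.28°C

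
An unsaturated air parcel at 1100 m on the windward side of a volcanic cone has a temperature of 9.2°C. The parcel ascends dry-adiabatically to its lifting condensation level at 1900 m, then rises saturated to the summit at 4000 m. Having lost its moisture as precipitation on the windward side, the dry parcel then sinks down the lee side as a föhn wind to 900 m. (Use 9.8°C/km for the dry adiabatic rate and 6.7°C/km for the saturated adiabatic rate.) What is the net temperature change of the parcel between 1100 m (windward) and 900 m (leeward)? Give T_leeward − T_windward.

1100 → 1900 m (dry, 9.8°C/km): ΔT = -9.8 × 0.8 = -7.84°C → T = 1.36°C
1900 → 4000 m (saturated, 6.7°C/km): ΔT = -6.7 × 2.1 = -14.07°C → T = -12.71°C
4000 → 900 m (dry descent, 9.8°C/km): ΔT = +9.8 × 3.1 = +30.38°C → T = 17.67°C
Net change vs windward start: 17.67 − 9.2 = +8.47°C

+8.47°C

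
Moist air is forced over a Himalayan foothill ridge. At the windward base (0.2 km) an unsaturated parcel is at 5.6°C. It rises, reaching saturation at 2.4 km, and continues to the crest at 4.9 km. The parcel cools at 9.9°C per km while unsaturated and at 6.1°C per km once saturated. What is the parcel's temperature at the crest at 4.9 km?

-31.43°C

From 200 m to 2400 m (dry): cools by 9.9 × 2.2 = 21.78°C, giving -16.18°C.
From 2400 m to 4900 m (saturated): cools by 6.1 × 2.5 = 15.25°C, giving -31.43°C.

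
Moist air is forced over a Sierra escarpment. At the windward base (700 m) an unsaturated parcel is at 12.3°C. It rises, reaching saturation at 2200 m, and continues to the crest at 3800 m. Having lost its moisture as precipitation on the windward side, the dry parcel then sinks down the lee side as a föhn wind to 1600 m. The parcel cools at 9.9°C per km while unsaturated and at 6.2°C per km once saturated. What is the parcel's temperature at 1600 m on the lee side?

9.31°C

700 → 2200 m (dry, 9.9°C/km): ΔT = -9.9 × 1.5 = -14.85°C → T = -2.55°C
2200 → 3800 m (saturated, 6.2°C/km): ΔT = -6.2 × 1.6 = -9.92°C → T = -12.47°C
3800 → 1600 m (dry descent, 9.9°C/km): ΔT = +9.9 × 2.2 = +21.78°C → T = 9.31°C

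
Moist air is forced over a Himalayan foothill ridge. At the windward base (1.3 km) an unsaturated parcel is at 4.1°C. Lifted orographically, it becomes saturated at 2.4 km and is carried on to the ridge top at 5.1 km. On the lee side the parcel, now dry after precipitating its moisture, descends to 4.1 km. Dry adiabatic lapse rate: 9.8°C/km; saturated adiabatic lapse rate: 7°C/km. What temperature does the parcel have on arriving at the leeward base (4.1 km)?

-15.78°C

1300–2400 m, dry: Δz = 1.1 km ⇒ ΔT = -10.78°C; T = -6.68°C
2400–5100 m, saturated: Δz = 2.7 km ⇒ ΔT = -18.9°C; T = -25.58°C
5100–4100 m, dry descent: Δz = 1 km ⇒ ΔT = +9.8°C; T = -15.78°C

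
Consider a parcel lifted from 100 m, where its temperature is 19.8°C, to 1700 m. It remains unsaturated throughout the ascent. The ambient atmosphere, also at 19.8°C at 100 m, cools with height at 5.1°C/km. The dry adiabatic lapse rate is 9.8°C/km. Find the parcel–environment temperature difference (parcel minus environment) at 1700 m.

Parcel:
  Dry to 1700 m: -9.8 × 1.6 km = -15.68°C, so T = 4.12°C.
Environment:
  Environment to 1700 m: -5.1 × 1.6 km = -8.16°C, so T = 11.64°C.
T_parcel − T_env = 4.12 − 11.64 = -7.52°C

-7.52°C (parcel cooler than environment)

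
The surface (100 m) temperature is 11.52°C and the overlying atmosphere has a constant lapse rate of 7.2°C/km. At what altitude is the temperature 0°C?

Height above start = (11.52 − 0) / 7.2 = 1.6 km
Altitude = 100 m + 1600 m = 1700 m

1700 m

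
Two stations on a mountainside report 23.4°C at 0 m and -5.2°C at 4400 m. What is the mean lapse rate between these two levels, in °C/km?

6.5°C/km

Γ = −ΔT/Δz = (23.4 − (-5.2)) / (4400 − 0) m
  = 28.6°C / 4.4 km = 6.5°C/km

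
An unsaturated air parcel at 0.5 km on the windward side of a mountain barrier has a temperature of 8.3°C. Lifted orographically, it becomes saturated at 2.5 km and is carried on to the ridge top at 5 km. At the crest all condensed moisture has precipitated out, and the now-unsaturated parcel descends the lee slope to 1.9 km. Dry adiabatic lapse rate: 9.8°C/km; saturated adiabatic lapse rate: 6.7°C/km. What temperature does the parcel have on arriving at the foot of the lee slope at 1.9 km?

2.33°C

500 → 2500 m (dry, 9.8°C/km): ΔT = -9.8 × 2 = -19.6°C → T = -11.3°C
2500 → 5000 m (saturated, 6.7°C/km): ΔT = -6.7 × 2.5 = -16.75°C → T = -28.05°C
5000 → 1900 m (dry descent, 9.8°C/km): ΔT = +9.8 × 3.1 = +30.38°C → T = 2.33°C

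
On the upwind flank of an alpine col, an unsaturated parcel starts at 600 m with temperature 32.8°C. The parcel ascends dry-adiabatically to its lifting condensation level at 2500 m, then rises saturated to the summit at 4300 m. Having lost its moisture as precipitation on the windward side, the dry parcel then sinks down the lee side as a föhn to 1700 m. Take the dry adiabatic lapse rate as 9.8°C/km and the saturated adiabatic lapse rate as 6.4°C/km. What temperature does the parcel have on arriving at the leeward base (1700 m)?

600 → 2500 m (dry, 9.8°C/km): ΔT = -9.8 × 1.9 = -18.62°C → T = 14.18°C
2500 → 4300 m (saturated, 6.4°C/km): ΔT = -6.4 × 1.8 = -11.52°C → T = 2.66°C
4300 → 1700 m (dry descent, 9.8°C/km): ΔT = +9.8 × 2.6 = +25.48°C → T = 28.14°C

28.14°C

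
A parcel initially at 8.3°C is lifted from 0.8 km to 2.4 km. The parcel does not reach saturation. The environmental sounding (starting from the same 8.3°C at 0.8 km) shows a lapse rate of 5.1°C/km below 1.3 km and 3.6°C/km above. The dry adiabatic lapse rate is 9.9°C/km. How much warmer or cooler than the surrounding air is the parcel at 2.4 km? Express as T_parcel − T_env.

-9.33°C (parcel cooler than environment)

Parcel:
  800 → 2400 m (dry, 9.9°C/km): ΔT = -9.9 × 1.6 = -15.84°C → T = -7.54°C
Environment:
  800 → 1300 m (environment, lower layer, 5.1°C/km): ΔT = -5.1 × 0.5 = -2.55°C → T = 5.75°C
  1300 → 2400 m (environment, upper layer, 3.6°C/km): ΔT = -3.6 × 1.1 = -3.96°C → T = 1.79°C
T_parcel − T_env = -7.54 − 1.79 = -9.33°C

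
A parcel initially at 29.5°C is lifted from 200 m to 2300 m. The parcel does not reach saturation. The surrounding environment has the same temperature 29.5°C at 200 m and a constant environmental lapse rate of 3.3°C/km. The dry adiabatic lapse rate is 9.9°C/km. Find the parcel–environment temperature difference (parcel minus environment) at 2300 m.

Parcel:
  From 200 m to 2300 m (dry): cools by 9.9 × 2.1 = 20.79°C, giving 8.71°C.
Environment:
  From 200 m to 2300 m (environment): cools by 3.3 × 2.1 = 6.93°C, giving 22.57°C.
T_parcel − T_env = 8.71 − 22.57 = -13.86°C

-13.86°C (parcel cooler than environment)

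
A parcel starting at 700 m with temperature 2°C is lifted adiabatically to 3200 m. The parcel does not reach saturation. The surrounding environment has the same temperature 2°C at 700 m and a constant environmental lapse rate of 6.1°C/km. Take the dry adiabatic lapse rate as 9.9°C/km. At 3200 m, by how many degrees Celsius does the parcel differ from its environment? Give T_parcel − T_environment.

-9.5°C (parcel cooler than environment)

Parcel:
  Dry to 3200 m: -9.9 × 2.5 km = -24.75°C, so T = -22.75°C.
Environment:
  Environment to 3200 m: -6.1 × 2.5 km = -15.25°C, so T = -13.25°C.
T_parcel − T_env = -22.75 − (-13.25) = -9.5°C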